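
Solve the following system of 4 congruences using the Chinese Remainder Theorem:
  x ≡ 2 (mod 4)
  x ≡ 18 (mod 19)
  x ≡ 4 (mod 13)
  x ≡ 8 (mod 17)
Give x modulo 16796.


Product of moduli M = 4 · 19 · 13 · 17 = 16796.
Merge one congruence at a time:
  Start: x ≡ 2 (mod 4).
  Combine with x ≡ 18 (mod 19); new modulus lcm = 76.
    Write x = 2 + 4·t and substitute into x ≡ 18 (mod 19): 4·t ≡ 18 − 2 = 16 (mod 19).
    The inverse of 4 mod 19 is 5 (since 4·5 = 20 = 1·19 + 1), so t ≡ 5·16 = 80 ≡ 4 (mod 19).
    Then x = 2 + 4·4 = 18, valid modulo lcm(4, 19) = 76: x ≡ 18 (mod 76).
  Combine with x ≡ 4 (mod 13); new modulus lcm = 988.
    Write x = 18 + 76·t and substitute into x ≡ 4 (mod 13): 76·t ≡ 4 − 18 = -14 (mod 13).
    Reduce coefficients mod 13: 11·t ≡ 12 (mod 13).
    The inverse of 11 mod 13 is 6 (since 11·6 = 66 = 5·13 + 1), so t ≡ 6·12 = 72 ≡ 7 (mod 13).
    Then x = 18 + 76·7 = 550, valid modulo lcm(76, 13) = 988: x ≡ 550 (mod 988).
  Combine with x ≡ 8 (mod 17); new modulus lcm = 16796.
    Write x = 550 + 988·t and substitute into x ≡ 8 (mod 17): 988·t ≡ 8 − 550 = -542 (mod 17).
    Reduce coefficients mod 17: 2·t ≡ 2 (mod 17).
    The inverse of 2 mod 17 is 9 (since 2·9 = 18 = 1·17 + 1), so t ≡ 9·2 = 18 ≡ 1 (mod 17).
    Then x = 550 + 988·1 = 1538, valid modulo lcm(988, 17) = 16796: x ≡ 1538 (mod 16796).
Verify against each original: 1538 mod 4 = 2, 1538 mod 19 = 18, 1538 mod 13 = 4, 1538 mod 17 = 8.

x ≡ 1538 (mod 16796).


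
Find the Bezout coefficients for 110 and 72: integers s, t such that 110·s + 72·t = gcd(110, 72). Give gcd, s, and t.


Euclidean algorithm on (110, 72) — divide until remainder is 0:
  110 = 1 · 72 + 38
  72 = 1 · 38 + 34
  38 = 1 · 34 + 4
  34 = 8 · 4 + 2
  4 = 2 · 2 + 0
gcd(110, 72) = 2.
Track Bezout coefficients alongside the remainders: start with r₀ = 110 = a·1 + b·0 (s = 1, t = 0) and r₁ = 72 = a·0 + b·1 (s = 0, t = 1); each new remainder r_{k+1} = r_{k-1} − q_k·r_k inherits s_{k+1} = s_{k-1} − q_k·s_k, t_{k+1} = t_{k-1} − q_k·t_k, so r_k = a·s_k + b·t_k at every step:
  q = 1: r = 38, s = 1 − 1·0 = 1, t = 0 − 1·1 = -1  (check: 110·1 + 72·(-1) = 38)
  q = 1: r = 34, s = 0 − 1·1 = -1, t = 1 − 1·(-1) = 2  (check: 110·(-1) + 72·2 = 34)
  q = 1: r = 4, s = 1 − 1·(-1) = 2, t = -1 − 1·2 = -3  (check: 110·2 + 72·(-3) = 4)
  q = 8: r = 2, s = -1 − 8·2 = -17, t = 2 − 8·(-3) = 26  (check: 110·(-17) + 72·26 = 2)
The row with r = 2 (the gcd) gives the Bezout coefficients s = -17, t = 26.
Result: 110 · (-17) + 72 · (26) = 2.

gcd(110, 72) = 2; s = -17, t = 26 (check: 110·(-17) + 72·26 = 2).


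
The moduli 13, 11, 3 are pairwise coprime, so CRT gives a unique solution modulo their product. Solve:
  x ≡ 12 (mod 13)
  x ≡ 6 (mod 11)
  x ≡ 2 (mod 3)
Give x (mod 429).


Moduli 13, 11, 3 are pairwise coprime; by CRT there is a unique solution modulo M = 13 · 11 · 3 = 429.
Solve pairwise, accumulating the modulus:
  Start with x ≡ 12 (mod 13).
  Combine with x ≡ 6 (mod 11): since gcd(13, 11) = 1, we get a unique residue mod 143.
    Write x = 12 + 13·t and substitute into x ≡ 6 (mod 11): 13·t ≡ 6 − 12 = -6 (mod 11).
    Reduce coefficients mod 11: 2·t ≡ 5 (mod 11).
    The inverse of 2 mod 11 is 6 (since 2·6 = 12 = 1·11 + 1), so t ≡ 6·5 = 30 ≡ 8 (mod 11).
    Then x = 12 + 13·8 = 116, valid modulo lcm(13, 11) = 143: x ≡ 116 (mod 143).
  Combine with x ≡ 2 (mod 3): since gcd(143, 3) = 1, we get a unique residue mod 429.
    Write x = 116 + 143·t and substitute into x ≡ 2 (mod 3): 143·t ≡ 2 − 116 = -114 (mod 3).
    Reduce coefficients mod 3: 2·t ≡ 0 (mod 3).
    The inverse of 2 mod 3 is 2 (since 2·2 = 4 = 1·3 + 1), so t ≡ 2·0 = 0 ≡ 0 (mod 3).
    Then x = 116 + 143·0 = 116, valid modulo lcm(143, 3) = 429: x ≡ 116 (mod 429).
Verify: 116 mod 13 = 12 ✓, 116 mod 11 = 6 ✓, 116 mod 3 = 2 ✓.

x ≡ 116 (mod 429).


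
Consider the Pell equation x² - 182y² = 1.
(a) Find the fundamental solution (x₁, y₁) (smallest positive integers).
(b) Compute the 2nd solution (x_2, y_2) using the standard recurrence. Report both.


Step 1: Find the fundamental solution (x₁, y₁) of x² - 182y² = 1.
  Expand √182 as a continued fraction. a₀ = ⌊√182⌋ = 13; iterate m_{k+1} = d_k·a_k − m_k, d_{k+1} = (182 − m_{k+1}²)/d_k, a_{k+1} = ⌊(a₀ + m_{k+1})/d_{k+1}⌋ (starting m₀ = 0, d₀ = 1), with convergents p_k = a_k·p_{k-1} + p_{k-2}, q_k = a_k·q_{k-1} + q_{k-2} (p₋₁ = 1, q₋₁ = 0):
  k = 0: a₀ = 13; p₀/q₀ = 13/1; p₀² − 182·q₀² = 169 − 182 = -13.
  k = 1: m = 13, d = 13, a = ⌊(13 + 13)/13⌋ = 2; p/q = (2·13 + 1)/(2·1 + 0) = 27/2; p² − 182·q² = 729 − 728 = 1.
  The first convergent with p² − 182·q² = 1 gives the fundamental solution (x₁, y₁) = (27, 2).
Step 2: Apply the recurrence (x_{n+1}, y_{n+1}) = (x₁x_n + 182y₁y_n, x₁y_n + y₁x_n) repeatedly.
  From (x_1, y_1) = (27, 2): x_2 = 27·27 + 182·2·2 = 1457; y_2 = 27·2 + 2·27 = 108.
Step 3: Verify x_2² - 182·y_2² = 2122849 - 2122848 = 1 (should be 1). ✓

(x_1, y_1) = (27, 2); (x_2, y_2) = (1457, 108).


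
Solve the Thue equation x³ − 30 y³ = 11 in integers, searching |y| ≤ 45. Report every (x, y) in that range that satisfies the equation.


The equation is x³ - 30y³ = 11. For fixed y, x³ = 30·y³ + 11, so a solution requires the RHS to be a perfect cube.
Strategy: iterate y from -45 to 45, compute RHS = 30·y³ + 11, and check whether it is a (positive or negative) perfect cube.
Check small values of y:
  y = 0: RHS = 11 is not a perfect cube.
  y = 1: RHS = 41 is not a perfect cube.
  y = -1: RHS = -19 is not a perfect cube.
  y = 2: RHS = 251 is not a perfect cube.
  y = -2: RHS = -229 is not a perfect cube.
  y = 3: RHS = 821 is not a perfect cube.
  y = -3: RHS = -799 is not a perfect cube.
Continuing the search up to |y| = 45 finds no solutions either.
No (x, y) in the scanned range satisfies the equation.

No integer solutions with |y| ≤ 45.


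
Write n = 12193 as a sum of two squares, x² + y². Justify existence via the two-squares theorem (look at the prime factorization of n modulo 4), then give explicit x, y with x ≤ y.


Step 1: Factor n = 12193 = 89 · 137.
Step 2: Check the mod-4 condition on each prime factor: 89 ≡ 1 (mod 4), exponent 1; 137 ≡ 1 (mod 4), exponent 1.
All primes ≡ 3 (mod 4) appear to even exponent (or don't appear), so by the two-squares theorem n IS expressible as a sum of two squares.
Step 3: Build a representation. Here n = 89 · 137 is a product of primes ≡ 1 (mod 4). Each prime p ≡ 1 (mod 4) is itself a sum of two squares; find a² by testing p − a² for a perfect square:
  89: 89 − 1² = 88, 89 − 2² = 85, 89 − 3² = 80, 89 − 4² = 73, 89 − 5² = 64 = 8² ⇒ 89 = 5² + 8².
  137: 137 − 1² = 136, 137 − 2² = 133, 137 − 3² = 128, 137 − 4² = 121 = 11² ⇒ 137 = 4² + 11².
  Combine using the Brahmagupta–Fibonacci identity (a² + b²)(c² + d²) = (ac − bd)² + (ad + bc)² = (ac + bd)² + (ad − bc)²:
  89 · 137 = 12193: from (5² + 8²)(4² + 11²), take (5·4 − 8·11, 5·11 + 8·4) = (20 − 88, 55 + 32) = (-68, 87); dropping signs (only squares matter) gives (68, 87); check 68² + 87² = 4624 + 7569 = 12193 ✓.
Step 4: Order so x ≤ y and verify: 68² + 87² = 4624 + 7569 = 12193 = n. ✓

n = 12193 = 68² + 87² (one valid representation with x ≤ y).


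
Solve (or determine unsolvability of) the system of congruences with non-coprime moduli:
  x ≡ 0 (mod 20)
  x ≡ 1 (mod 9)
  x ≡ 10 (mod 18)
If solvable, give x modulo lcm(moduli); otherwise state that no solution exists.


Moduli 20, 9, 18 are not pairwise coprime, so CRT works modulo lcm(m_i) when all pairwise compatibility conditions hold.
Pairwise compatibility: gcd(m_i, m_j) must divide a_i - a_j for every pair.
Merge one congruence at a time:
  Start: x ≡ 0 (mod 20).
  Combine with x ≡ 1 (mod 9): gcd(20, 9) = 1; 1 - 0 = 1, which IS divisible by 1, so compatible.
    Write x = 0 + 20·t and substitute into x ≡ 1 (mod 9): 20·t ≡ 1 − 0 = 1 (mod 9).
    Reduce coefficients mod 9: 2·t ≡ 1 (mod 9).
    The inverse of 2 mod 9 is 5 (since 2·5 = 10 = 1·9 + 1), so t ≡ 5·1 = 5 ≡ 5 (mod 9).
    Then x = 0 + 20·5 = 100, valid modulo lcm(20, 9) = 180: x ≡ 100 (mod 180).
  Combine with x ≡ 10 (mod 18): gcd(180, 18) = 18; 10 - 100 = -90, which IS divisible by 18, so compatible.
    Write x = 100 + 180·t and substitute into x ≡ 10 (mod 18): 180·t ≡ 10 − 100 = -90 (mod 18).
    Divide the congruence (and modulus) by g = 18: 10·t ≡ -5 (mod 1).
    Modulo 1 every t works; take t = 0.
    Then x = 100 + 180·0 = 100, valid modulo lcm(180, 18) = 180: x ≡ 100 (mod 180).
Verify: 100 mod 20 = 0, 100 mod 9 = 1, 100 mod 18 = 10.

x ≡ 100 (mod 180).


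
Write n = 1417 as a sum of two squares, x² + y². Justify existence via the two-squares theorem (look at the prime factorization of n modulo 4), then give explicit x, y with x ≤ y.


Step 1: Factor n = 1417 = 13 · 109.
Step 2: Check the mod-4 condition on each prime factor: 13 ≡ 1 (mod 4), exponent 1; 109 ≡ 1 (mod 4), exponent 1.
All primes ≡ 3 (mod 4) appear to even exponent (or don't appear), so by the two-squares theorem n IS expressible as a sum of two squares.
Step 3: Build a representation. Here n = 13 · 109 is a product of primes ≡ 1 (mod 4). Each prime p ≡ 1 (mod 4) is itself a sum of two squares; find a² by testing p − a² for a perfect square:
  13: 13 − 1² = 12, 13 − 2² = 9 = 3² ⇒ 13 = 2² + 3².
  109: 109 − 1² = 108, 109 − 2² = 105, 109 − 3² = 100 = 10² ⇒ 109 = 3² + 10².
  Combine using the Brahmagupta–Fibonacci identity (a² + b²)(c² + d²) = (ac − bd)² + (ad + bc)² = (ac + bd)² + (ad − bc)²:
  13 · 109 = 1417: from (2² + 3²)(3² + 10²), take (2·3 − 3·10, 2·10 + 3·3) = (6 − 30, 20 + 9) = (-24, 29); dropping signs (only squares matter) gives (24, 29); check 24² + 29² = 576 + 841 = 1417 ✓.
Step 4: Order so x ≤ y and verify: 24² + 29² = 576 + 841 = 1417 = n. ✓

n = 1417 = 24² + 29² (one valid representation with x ≤ y).


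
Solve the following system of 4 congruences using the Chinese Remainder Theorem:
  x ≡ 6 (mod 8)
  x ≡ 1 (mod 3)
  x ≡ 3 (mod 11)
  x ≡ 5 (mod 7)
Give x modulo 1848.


Product of moduli M = 8 · 3 · 11 · 7 = 1848.
Merge one congruence at a time:
  Start: x ≡ 6 (mod 8).
  Combine with x ≡ 1 (mod 3); new modulus lcm = 24.
    Write x = 6 + 8·t and substitute into x ≡ 1 (mod 3): 8·t ≡ 1 − 6 = -5 (mod 3).
    Reduce coefficients mod 3: 2·t ≡ 1 (mod 3).
    The inverse of 2 mod 3 is 2 (since 2·2 = 4 = 1·3 + 1), so t ≡ 2·1 = 2 ≡ 2 (mod 3).
    Then x = 6 + 8·2 = 22, valid modulo lcm(8, 3) = 24: x ≡ 22 (mod 24).
  Combine with x ≡ 3 (mod 11); new modulus lcm = 264.
    Write x = 22 + 24·t and substitute into x ≡ 3 (mod 11): 24·t ≡ 3 − 22 = -19 (mod 11).
    Reduce coefficients mod 11: 2·t ≡ 3 (mod 11).
    The inverse of 2 mod 11 is 6 (since 2·6 = 12 = 1·11 + 1), so t ≡ 6·3 = 18 ≡ 7 (mod 11).
    Then x = 22 + 24·7 = 190, valid modulo lcm(24, 11) = 264: x ≡ 190 (mod 264).
  Combine with x ≡ 5 (mod 7); new modulus lcm = 1848.
    Write x = 190 + 264·t and substitute into x ≡ 5 (mod 7): 264·t ≡ 5 − 190 = -185 (mod 7).
    Reduce coefficients mod 7: 5·t ≡ 4 (mod 7).
    The inverse of 5 mod 7 is 3 (since 5·3 = 15 = 2·7 + 1), so t ≡ 3·4 = 12 ≡ 5 (mod 7).
    Then x = 190 + 264·5 = 1510, valid modulo lcm(264, 7) = 1848: x ≡ 1510 (mod 1848).
Verify against each original: 1510 mod 8 = 6, 1510 mod 3 = 1, 1510 mod 11 = 3, 1510 mod 7 = 5.

x ≡ 1510 (mod 1848).


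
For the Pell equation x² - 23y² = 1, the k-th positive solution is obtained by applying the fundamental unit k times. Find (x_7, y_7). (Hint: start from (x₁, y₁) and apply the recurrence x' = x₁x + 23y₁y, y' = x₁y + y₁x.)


Step 1: Find the fundamental solution (x₁, y₁) of x² - 23y² = 1.
  Expand √23 as a continued fraction. a₀ = ⌊√23⌋ = 4; iterate m_{k+1} = d_k·a_k − m_k, d_{k+1} = (23 − m_{k+1}²)/d_k, a_{k+1} = ⌊(a₀ + m_{k+1})/d_{k+1}⌋ (starting m₀ = 0, d₀ = 1), with convergents p_k = a_k·p_{k-1} + p_{k-2}, q_k = a_k·q_{k-1} + q_{k-2} (p₋₁ = 1, q₋₁ = 0):
  k = 0: a₀ = 4; p₀/q₀ = 4/1; p₀² − 23·q₀² = 16 − 23 = -7.
  k = 1: m = 4, d = 7, a = ⌊(4 + 4)/7⌋ = 1; p/q = (1·4 + 1)/(1·1 + 0) = 5/1; p² − 23·q² = 25 − 23 = 2.
  k = 2: m = 3, d = 2, a = ⌊(4 + 3)/2⌋ = 3; p/q = (3·5 + 4)/(3·1 + 1) = 19/4; p² − 23·q² = 361 − 368 = -7.
  k = 3: m = 3, d = 7, a = ⌊(4 + 3)/7⌋ = 1; p/q = (1·19 + 5)/(1·4 + 1) = 24/5; p² − 23·q² = 576 − 575 = 1.
  The first convergent with p² − 23·q² = 1 gives the fundamental solution (x₁, y₁) = (24, 5).
Step 2: Apply the recurrence (x_{n+1}, y_{n+1}) = (x₁x_n + 23y₁y_n, x₁y_n + y₁x_n) repeatedly.
  From (x_1, y_1) = (24, 5): x_2 = 24·24 + 23·5·5 = 1151; y_2 = 24·5 + 5·24 = 240.
  From (x_2, y_2) = (1151, 240): x_3 = 24·1151 + 23·5·240 = 55224; y_3 = 24·240 + 5·1151 = 11515.
  From (x_3, y_3) = (55224, 11515): x_4 = 24·55224 + 23·5·11515 = 2649601; y_4 = 24·11515 + 5·55224 = 552480.
  From (x_4, y_4) = (2649601, 552480): x_5 = 24·2649601 + 23·5·552480 = 127125624; y_5 = 24·552480 + 5·2649601 = 26507525.
  From (x_5, y_5) = (127125624, 26507525): x_6 = 24·127125624 + 23·5·26507525 = 6099380351; y_6 = 24·26507525 + 5·127125624 = 1271808720.
  From (x_6, y_6) = (6099380351, 1271808720): x_7 = 24·6099380351 + 23·5·1271808720 = 292643131224; y_7 = 24·1271808720 + 5·6099380351 = 61020311035.
Step 3: Verify x_7² - 23·y_7² = 85640002252587283738176 - 85640002252587283738175 = 1 (should be 1). ✓

(x_1, y_1) = (24, 5); (x_7, y_7) = (292643131224, 61020311035).


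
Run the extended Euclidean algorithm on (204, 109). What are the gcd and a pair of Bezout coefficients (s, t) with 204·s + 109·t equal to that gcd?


Euclidean algorithm on (204, 109) — divide until remainder is 0:
  204 = 1 · 109 + 95
  109 = 1 · 95 + 14
  95 = 6 · 14 + 11
  14 = 1 · 11 + 3
  11 = 3 · 3 + 2
  3 = 1 · 2 + 1
  2 = 2 · 1 + 0
gcd(204, 109) = 1.
Track Bezout coefficients alongside the remainders: start with r₀ = 204 = a·1 + b·0 (s = 1, t = 0) and r₁ = 109 = a·0 + b·1 (s = 0, t = 1); each new remainder r_{k+1} = r_{k-1} − q_k·r_k inherits s_{k+1} = s_{k-1} − q_k·s_k, t_{k+1} = t_{k-1} − q_k·t_k, so r_k = a·s_k + b·t_k at every step:
  q = 1: r = 95, s = 1 − 1·0 = 1, t = 0 − 1·1 = -1  (check: 204·1 + 109·(-1) = 95)
  q = 1: r = 14, s = 0 − 1·1 = -1, t = 1 − 1·(-1) = 2  (check: 204·(-1) + 109·2 = 14)
  q = 6: r = 11, s = 1 − 6·(-1) = 7, t = -1 − 6·2 = -13  (check: 204·7 + 109·(-13) = 11)
  q = 1: r = 3, s = -1 − 1·7 = -8, t = 2 − 1·(-13) = 15  (check: 204·(-8) + 109·15 = 3)
  q = 3: r = 2, s = 7 − 3·(-8) = 31, t = -13 − 3·15 = -58  (check: 204·31 + 109·(-58) = 2)
  q = 1: r = 1, s = -8 − 1·31 = -39, t = 15 − 1·(-58) = 73  (check: 204·(-39) + 109·73 = 1)
The row with r = 1 (the gcd) gives the Bezout coefficients s = -39, t = 73.
Result: 204 · (-39) + 109 · (73) = 1.

gcd(204, 109) = 1; s = -39, t = 73 (check: 204·(-39) + 109·73 = 1).


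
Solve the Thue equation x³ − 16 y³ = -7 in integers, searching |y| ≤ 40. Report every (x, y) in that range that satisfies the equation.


The equation is x³ - 16y³ = -7. For fixed y, x³ = 16·y³ − 7, so a solution requires the RHS to be a perfect cube.
Strategy: iterate y from -40 to 40, compute RHS = 16·y³ − 7, and check whether it is a (positive or negative) perfect cube.
Check small values of y:
  y = 0: RHS = -7 is not a perfect cube.
  y = 1: RHS = 9 is not a perfect cube.
  y = -1: RHS = -23 is not a perfect cube.
  y = 2: RHS = 121 is not a perfect cube.
  y = -2: RHS = -135 is not a perfect cube.
  y = 3: RHS = 425 is not a perfect cube.
  y = -3: RHS = -439 is not a perfect cube.
Continuing the search up to |y| = 40 finds no solutions either.
No (x, y) in the scanned range satisfies the equation.

No integer solutions with |y| ≤ 40.


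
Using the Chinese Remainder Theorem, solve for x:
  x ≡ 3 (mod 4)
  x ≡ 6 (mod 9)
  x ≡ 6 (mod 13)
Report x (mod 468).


Moduli 4, 9, 13 are pairwise coprime; by CRT there is a unique solution modulo M = 4 · 9 · 13 = 468.
Solve pairwise, accumulating the modulus:
  Start with x ≡ 3 (mod 4).
  Combine with x ≡ 6 (mod 9): since gcd(4, 9) = 1, we get a unique residue mod 36.
    Write x = 3 + 4·t and substitute into x ≡ 6 (mod 9): 4·t ≡ 6 − 3 = 3 (mod 9).
    The inverse of 4 mod 9 is 7 (since 4·7 = 28 = 3·9 + 1), so t ≡ 7·3 = 21 ≡ 3 (mod 9).
    Then x = 3 + 4·3 = 15, valid modulo lcm(4, 9) = 36: x ≡ 15 (mod 36).
  Combine with x ≡ 6 (mod 13): since gcd(36, 13) = 1, we get a unique residue mod 468.
    Write x = 15 + 36·t and substitute into x ≡ 6 (mod 13): 36·t ≡ 6 − 15 = -9 (mod 13).
    Reduce coefficients mod 13: 10·t ≡ 4 (mod 13).
    The inverse of 10 mod 13 is 4 (since 10·4 = 40 = 3·13 + 1), so t ≡ 4·4 = 16 ≡ 3 (mod 13).
    Then x = 15 + 36·3 = 123, valid modulo lcm(36, 13) = 468: x ≡ 123 (mod 468).
Verify: 123 mod 4 = 3 ✓, 123 mod 9 = 6 ✓, 123 mod 13 = 6 ✓.

x ≡ 123 (mod 468).


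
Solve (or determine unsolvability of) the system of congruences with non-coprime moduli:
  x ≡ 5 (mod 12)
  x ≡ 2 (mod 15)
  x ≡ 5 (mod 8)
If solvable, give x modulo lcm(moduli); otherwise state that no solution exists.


Moduli 12, 15, 8 are not pairwise coprime, so CRT works modulo lcm(m_i) when all pairwise compatibility conditions hold.
Pairwise compatibility: gcd(m_i, m_j) must divide a_i - a_j for every pair.
Merge one congruence at a time:
  Start: x ≡ 5 (mod 12).
  Combine with x ≡ 2 (mod 15): gcd(12, 15) = 3; 2 - 5 = -3, which IS divisible by 3, so compatible.
    Write x = 5 + 12·t and substitute into x ≡ 2 (mod 15): 12·t ≡ 2 − 5 = -3 (mod 15).
    Divide the congruence (and modulus) by g = 3: 4·t ≡ -1 (mod 5).
    Reduce coefficients mod 5: 4·t ≡ 4 (mod 5).
    The inverse of 4 mod 5 is 4 (since 4·4 = 16 = 3·5 + 1), so t ≡ 4·4 = 16 ≡ 1 (mod 5).
    Then x = 5 + 12·1 = 17, valid modulo lcm(12, 15) = 60: x ≡ 17 (mod 60).
  Combine with x ≡ 5 (mod 8): gcd(60, 8) = 4; 5 - 17 = -12, which IS divisible by 4, so compatible.
    Write x = 17 + 60·t and substitute into x ≡ 5 (mod 8): 60·t ≡ 5 − 17 = -12 (mod 8).
    Divide the congruence (and modulus) by g = 4: 15·t ≡ -3 (mod 2).
    Reduce coefficients mod 2: 1·t ≡ 1 (mod 2).
    So t ≡ 1 (mod 2).
    Then x = 17 + 60·1 = 77, valid modulo lcm(60, 8) = 120: x ≡ 77 (mod 120).
Verify: 77 mod 12 = 5, 77 mod 15 = 2, 77 mod 8 = 5.

x ≡ 77 (mod 120).


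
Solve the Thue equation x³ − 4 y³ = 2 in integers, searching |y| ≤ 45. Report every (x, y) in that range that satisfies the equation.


The equation is x³ - 4y³ = 2. For fixed y, x³ = 4·y³ + 2, so a solution requires the RHS to be a perfect cube.
Strategy: iterate y from -45 to 45, compute RHS = 4·y³ + 2, and check whether it is a (positive or negative) perfect cube.
Check small values of y:
  y = 0: RHS = 2 is not a perfect cube.
  y = 1: RHS = 6 is not a perfect cube.
  y = -1: RHS = -2 is not a perfect cube.
  y = 2: RHS = 34 is not a perfect cube.
  y = -2: RHS = -30 is not a perfect cube.
  y = 3: RHS = 110 is not a perfect cube.
  y = -3: RHS = -106 is not a perfect cube.
Continuing the search up to |y| = 45 finds no solutions either.
No (x, y) in the scanned range satisfies the equation.

No integer solutions with |y| ≤ 45.


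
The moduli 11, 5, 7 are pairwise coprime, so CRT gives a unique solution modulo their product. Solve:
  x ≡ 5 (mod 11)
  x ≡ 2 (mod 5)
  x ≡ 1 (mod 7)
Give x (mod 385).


Moduli 11, 5, 7 are pairwise coprime; by CRT there is a unique solution modulo M = 11 · 5 · 7 = 385.
Solve pairwise, accumulating the modulus:
  Start with x ≡ 5 (mod 11).
  Combine with x ≡ 2 (mod 5): since gcd(11, 5) = 1, we get a unique residue mod 55.
    Write x = 5 + 11·t and substitute into x ≡ 2 (mod 5): 11·t ≡ 2 − 5 = -3 (mod 5).
    Reduce coefficients mod 5: 1·t ≡ 2 (mod 5).
    So t ≡ 2 (mod 5).
    Then x = 5 + 11·2 = 27, valid modulo lcm(11, 5) = 55: x ≡ 27 (mod 55).
  Combine with x ≡ 1 (mod 7): since gcd(55, 7) = 1, we get a unique residue mod 385.
    Write x = 27 + 55·t and substitute into x ≡ 1 (mod 7): 55·t ≡ 1 − 27 = -26 (mod 7).
    Reduce coefficients mod 7: 6·t ≡ 2 (mod 7).
    The inverse of 6 mod 7 is 6 (since 6·6 = 36 = 5·7 + 1), so t ≡ 6·2 = 12 ≡ 5 (mod 7).
    Then x = 27 + 55·5 = 302, valid modulo lcm(55, 7) = 385: x ≡ 302 (mod 385).
Verify: 302 mod 11 = 5 ✓, 302 mod 5 = 2 ✓, 302 mod 7 = 1 ✓.

x ≡ 302 (mod 385).


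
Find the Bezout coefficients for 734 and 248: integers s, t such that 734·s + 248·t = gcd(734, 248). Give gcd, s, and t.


Euclidean algorithm on (734, 248) — divide until remainder is 0:
  734 = 2 · 248 + 238
  248 = 1 · 238 + 10
  238 = 23 · 10 + 8
  10 = 1 · 8 + 2
  8 = 4 · 2 + 0
gcd(734, 248) = 2.
Track Bezout coefficients alongside the remainders: start with r₀ = 734 = a·1 + b·0 (s = 1, t = 0) and r₁ = 248 = a·0 + b·1 (s = 0, t = 1); each new remainder r_{k+1} = r_{k-1} − q_k·r_k inherits s_{k+1} = s_{k-1} − q_k·s_k, t_{k+1} = t_{k-1} − q_k·t_k, so r_k = a·s_k + b·t_k at every step:
  q = 2: r = 238, s = 1 − 2·0 = 1, t = 0 − 2·1 = -2  (check: 734·1 + 248·(-2) = 238)
  q = 1: r = 10, s = 0 − 1·1 = -1, t = 1 − 1·(-2) = 3  (check: 734·(-1) + 248·3 = 10)
  q = 23: r = 8, s = 1 − 23·(-1) = 24, t = -2 − 23·3 = -71  (check: 734·24 + 248·(-71) = 8)
  q = 1: r = 2, s = -1 − 1·24 = -25, t = 3 − 1·(-71) = 74  (check: 734·(-25) + 248·74 = 2)
The row with r = 2 (the gcd) gives the Bezout coefficients s = -25, t = 74.
Result: 734 · (-25) + 248 · (74) = 2.

gcd(734, 248) = 2; s = -25, t = 74 (check: 734·(-25) + 248·74 = 2).


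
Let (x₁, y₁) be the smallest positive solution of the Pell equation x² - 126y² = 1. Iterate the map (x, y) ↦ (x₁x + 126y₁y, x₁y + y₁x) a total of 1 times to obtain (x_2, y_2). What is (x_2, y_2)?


Step 1: Find the fundamental solution (x₁, y₁) of x² - 126y² = 1.
  Expand √126 as a continued fraction. a₀ = ⌊√126⌋ = 11; iterate m_{k+1} = d_k·a_k − m_k, d_{k+1} = (126 − m_{k+1}²)/d_k, a_{k+1} = ⌊(a₀ + m_{k+1})/d_{k+1}⌋ (starting m₀ = 0, d₀ = 1), with convergents p_k = a_k·p_{k-1} + p_{k-2}, q_k = a_k·q_{k-1} + q_{k-2} (p₋₁ = 1, q₋₁ = 0):
  k = 0: a₀ = 11; p₀/q₀ = 11/1; p₀² − 126·q₀² = 121 − 126 = -5.
  k = 1: m = 11, d = 5, a = ⌊(11 + 11)/5⌋ = 4; p/q = (4·11 + 1)/(4·1 + 0) = 45/4; p² − 126·q² = 2025 − 2016 = 9.
  k = 2: m = 9, d = 9, a = ⌊(11 + 9)/9⌋ = 2; p/q = (2·45 + 11)/(2·4 + 1) = 101/9; p² − 126·q² = 10201 − 10206 = -5.
  k = 3: m = 9, d = 5, a = ⌊(11 + 9)/5⌋ = 4; p/q = (4·101 + 45)/(4·9 + 4) = 449/40; p² − 126·q² = 201601 − 201600 = 1.
  The first convergent with p² − 126·q² = 1 gives the fundamental solution (x₁, y₁) = (449, 40).
Step 2: Apply the recurrence (x_{n+1}, y_{n+1}) = (x₁x_n + 126y₁y_n, x₁y_n + y₁x_n) repeatedly.
  From (x_1, y_1) = (449, 40): x_2 = 449·449 + 126·40·40 = 403201; y_2 = 449·40 + 40·449 = 35920.
Step 3: Verify x_2² - 126·y_2² = 162571046401 - 162571046400 = 1 (should be 1). ✓

(x_1, y_1) = (449, 40); (x_2, y_2) = (403201, 35920).


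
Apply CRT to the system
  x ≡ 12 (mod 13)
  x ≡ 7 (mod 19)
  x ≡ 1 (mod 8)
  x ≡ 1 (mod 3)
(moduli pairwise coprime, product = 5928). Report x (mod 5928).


Product of moduli M = 13 · 19 · 8 · 3 = 5928.
Merge one congruence at a time:
  Start: x ≡ 12 (mod 13).
  Combine with x ≡ 7 (mod 19); new modulus lcm = 247.
    Write x = 12 + 13·t and substitute into x ≡ 7 (mod 19): 13·t ≡ 7 − 12 = -5 (mod 19).
    Reduce coefficients mod 19: 13·t ≡ 14 (mod 19).
    The inverse of 13 mod 19 is 3 (since 13·3 = 39 = 2·19 + 1), so t ≡ 3·14 = 42 ≡ 4 (mod 19).
    Then x = 12 + 13·4 = 64, valid modulo lcm(13, 19) = 247: x ≡ 64 (mod 247).
  Combine with x ≡ 1 (mod 8); new modulus lcm = 1976.
    Write x = 64 + 247·t and substitute into x ≡ 1 (mod 8): 247·t ≡ 1 − 64 = -63 (mod 8).
    Reduce coefficients mod 8: 7·t ≡ 1 (mod 8).
    The inverse of 7 mod 8 is 7 (since 7·7 = 49 = 6·8 + 1), so t ≡ 7·1 = 7 ≡ 7 (mod 8).
    Then x = 64 + 247·7 = 1793, valid modulo lcm(247, 8) = 1976: x ≡ 1793 (mod 1976).
  Combine with x ≡ 1 (mod 3); new modulus lcm = 5928.
    Write x = 1793 + 1976·t and substitute into x ≡ 1 (mod 3): 1976·t ≡ 1 − 1793 = -1792 (mod 3).
    Reduce coefficients mod 3: 2·t ≡ 2 (mod 3).
    The inverse of 2 mod 3 is 2 (since 2·2 = 4 = 1·3 + 1), so t ≡ 2·2 = 4 ≡ 1 (mod 3).
    Then x = 1793 + 1976·1 = 3769, valid modulo lcm(1976, 3) = 5928: x ≡ 3769 (mod 5928).
Verify against each original: 3769 mod 13 = 12, 3769 mod 19 = 7, 3769 mod 8 = 1, 3769 mod 3 = 1.

x ≡ 3769 (mod 5928).


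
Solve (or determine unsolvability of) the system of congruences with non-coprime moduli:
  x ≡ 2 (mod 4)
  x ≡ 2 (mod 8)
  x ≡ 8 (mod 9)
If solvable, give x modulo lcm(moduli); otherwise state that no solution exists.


Moduli 4, 8, 9 are not pairwise coprime, so CRT works modulo lcm(m_i) when all pairwise compatibility conditions hold.
Pairwise compatibility: gcd(m_i, m_j) must divide a_i - a_j for every pair.
Merge one congruence at a time:
  Start: x ≡ 2 (mod 4).
  Combine with x ≡ 2 (mod 8): gcd(4, 8) = 4; 2 - 2 = 0, which IS divisible by 4, so compatible.
    Write x = 2 + 4·t and substitute into x ≡ 2 (mod 8): 4·t ≡ 2 − 2 = 0 (mod 8).
    Divide the congruence (and modulus) by g = 4: 1·t ≡ 0 (mod 2).
    So t ≡ 0 (mod 2).
    Then x = 2 + 4·0 = 2, valid modulo lcm(4, 8) = 8: x ≡ 2 (mod 8).
  Combine with x ≡ 8 (mod 9): gcd(8, 9) = 1; 8 - 2 = 6, which IS divisible by 1, so compatible.
    Write x = 2 + 8·t and substitute into x ≡ 8 (mod 9): 8·t ≡ 8 − 2 = 6 (mod 9).
    The inverse of 8 mod 9 is 8 (since 8·8 = 64 = 7·9 + 1), so t ≡ 8·6 = 48 ≡ 3 (mod 9).
    Then x = 2 + 8·3 = 26, valid modulo lcm(8, 9) = 72: x ≡ 26 (mod 72).
Verify: 26 mod 4 = 2, 26 mod 8 = 2, 26 mod 9 = 8.

x ≡ 26 (mod 72).


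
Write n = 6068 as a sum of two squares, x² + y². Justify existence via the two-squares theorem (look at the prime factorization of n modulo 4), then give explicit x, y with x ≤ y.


Step 1: Factor n = 6068 = 2^2 · 37 · 41.
Step 2: Check the mod-4 condition on each prime factor: 2 = 2 (special); 37 ≡ 1 (mod 4), exponent 1; 41 ≡ 1 (mod 4), exponent 1.
All primes ≡ 3 (mod 4) appear to even exponent (or don't appear), so by the two-squares theorem n IS expressible as a sum of two squares.
Step 3: Build a representation. Group n = k² · m with k = 2 and m = 37 · 41 = 1517 (a product of primes ≡ 1 (mod 4)); a representation of m scales to one of n via (k·x)² + (k·y)² = k²(x² + y²). Each prime p ≡ 1 (mod 4) is itself a sum of two squares; find a² by testing p − a² for a perfect square:
  37: 37 − 1² = 36 = 6² ⇒ 37 = 1² + 6².
  41: 41 − 1² = 40, 41 − 2² = 37, 41 − 3² = 32, 41 − 4² = 25 = 5² ⇒ 41 = 4² + 5².
  Combine using the Brahmagupta–Fibonacci identity (a² + b²)(c² + d²) = (ac − bd)² + (ad + bc)² = (ac + bd)² + (ad − bc)²:
  37 · 41 = 1517: from (1² + 6²)(4² + 5²), take (1·4 − 6·5, 1·5 + 6·4) = (4 − 30, 5 + 24) = (-26, 29); dropping signs (only squares matter) gives (26, 29); check 26² + 29² = 676 + 841 = 1517 ✓.
  Scale by k = 2: (2·26, 2·29) = (52, 58).
Step 4: Order so x ≤ y and verify: 52² + 58² = 2704 + 3364 = 6068 = n. ✓

n = 6068 = 52² + 58² (one valid representation with x ≤ y).


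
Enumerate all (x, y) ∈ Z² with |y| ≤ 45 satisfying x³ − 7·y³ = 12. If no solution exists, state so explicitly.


The equation is x³ - 7y³ = 12. For fixed y, x³ = 7·y³ + 12, so a solution requires the RHS to be a perfect cube.
Strategy: iterate y from -45 to 45, compute RHS = 7·y³ + 12, and check whether it is a (positive or negative) perfect cube.
Check small values of y:
  y = 0: RHS = 12 is not a perfect cube.
  y = 1: RHS = 19 is not a perfect cube.
  y = -1: RHS = 5 is not a perfect cube.
  y = 2: RHS = 68 is not a perfect cube.
  y = -2: RHS = -44 is not a perfect cube.
  y = 3: RHS = 201 is not a perfect cube.
  y = -3: RHS = -177 is not a perfect cube.
Continuing the search up to |y| = 45 finds no solutions either.
No (x, y) in the scanned range satisfies the equation.

No integer solutions with |y| ≤ 45.


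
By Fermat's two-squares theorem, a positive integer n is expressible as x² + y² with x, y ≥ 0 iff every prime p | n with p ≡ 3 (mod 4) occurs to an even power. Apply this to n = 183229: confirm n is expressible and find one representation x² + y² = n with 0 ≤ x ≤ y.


Step 1: Factor n = 183229 = 41^2 · 109.
Step 2: Check the mod-4 condition on each prime factor: 41 ≡ 1 (mod 4), exponent 2; 109 ≡ 1 (mod 4), exponent 1.
All primes ≡ 3 (mod 4) appear to even exponent (or don't appear), so by the two-squares theorem n IS expressible as a sum of two squares.
Step 3: Build a representation. Here n = 41 · 41 · 109 is a product of primes ≡ 1 (mod 4). Each prime p ≡ 1 (mod 4) is itself a sum of two squares; find a² by testing p − a² for a perfect square:
  41: 41 − 1² = 40, 41 − 2² = 37, 41 − 3² = 32, 41 − 4² = 25 = 5² ⇒ 41 = 4² + 5².
  109: 109 − 1² = 108, 109 − 2² = 105, 109 − 3² = 100 = 10² ⇒ 109 = 3² + 10².
  Combine using the Brahmagupta–Fibonacci identity (a² + b²)(c² + d²) = (ac − bd)² + (ad + bc)² = (ac + bd)² + (ad − bc)²:
  41 · 41 = 1681: from (4² + 5²)(4² + 5²), take (4·4 − 5·5, 4·5 + 5·4) = (16 − 25, 20 + 20) = (-9, 40); dropping signs (only squares matter) gives (9, 40); check 9² + 40² = 81 + 1600 = 1681 ✓.
  1681 · 109 = 183229: from (9² + 40²)(3² + 10²), take (9·3 − 40·10, 9·10 + 40·3) = (27 − 400, 90 + 120) = (-373, 210); dropping signs (only squares matter) gives (373, 210); check 373² + 210² = 139129 + 44100 = 183229 ✓.
Step 4: Order so x ≤ y and verify: 210² + 373² = 44100 + 139129 = 183229 = n. ✓

n = 183229 = 210² + 373² (one valid representation with x ≤ y).


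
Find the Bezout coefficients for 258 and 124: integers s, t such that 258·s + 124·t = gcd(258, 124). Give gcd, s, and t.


Euclidean algorithm on (258, 124) — divide until remainder is 0:
  258 = 2 · 124 + 10
  124 = 12 · 10 + 4
  10 = 2 · 4 + 2
  4 = 2 · 2 + 0
gcd(258, 124) = 2.
Track Bezout coefficients alongside the remainders: start with r₀ = 258 = a·1 + b·0 (s = 1, t = 0) and r₁ = 124 = a·0 + b·1 (s = 0, t = 1); each new remainder r_{k+1} = r_{k-1} − q_k·r_k inherits s_{k+1} = s_{k-1} − q_k·s_k, t_{k+1} = t_{k-1} − q_k·t_k, so r_k = a·s_k + b·t_k at every step:
  q = 2: r = 10, s = 1 − 2·0 = 1, t = 0 − 2·1 = -2  (check: 258·1 + 124·(-2) = 10)
  q = 12: r = 4, s = 0 − 12·1 = -12, t = 1 − 12·(-2) = 25  (check: 258·(-12) + 124·25 = 4)
  q = 2: r = 2, s = 1 − 2·(-12) = 25, t = -2 − 2·25 = -52  (check: 258·25 + 124·(-52) = 2)
The row with r = 2 (the gcd) gives the Bezout coefficients s = 25, t = -52.
Result: 258 · (25) + 124 · (-52) = 2.

gcd(258, 124) = 2; s = 25, t = -52 (check: 258·25 + 124·(-52) = 2).


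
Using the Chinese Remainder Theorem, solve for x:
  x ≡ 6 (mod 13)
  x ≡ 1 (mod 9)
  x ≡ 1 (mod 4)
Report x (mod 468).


Moduli 13, 9, 4 are pairwise coprime; by CRT there is a unique solution modulo M = 13 · 9 · 4 = 468.
Solve pairwise, accumulating the modulus:
  Start with x ≡ 6 (mod 13).
  Combine with x ≡ 1 (mod 9): since gcd(13, 9) = 1, we get a unique residue mod 117.
    Write x = 6 + 13·t and substitute into x ≡ 1 (mod 9): 13·t ≡ 1 − 6 = -5 (mod 9).
    Reduce coefficients mod 9: 4·t ≡ 4 (mod 9).
    The inverse of 4 mod 9 is 7 (since 4·7 = 28 = 3·9 + 1), so t ≡ 7·4 = 28 ≡ 1 (mod 9).
    Then x = 6 + 13·1 = 19, valid modulo lcm(13, 9) = 117: x ≡ 19 (mod 117).
  Combine with x ≡ 1 (mod 4): since gcd(117, 4) = 1, we get a unique residue mod 468.
    Write x = 19 + 117·t and substitute into x ≡ 1 (mod 4): 117·t ≡ 1 − 19 = -18 (mod 4).
    Reduce coefficients mod 4: 1·t ≡ 2 (mod 4).
    So t ≡ 2 (mod 4).
    Then x = 19 + 117·2 = 253, valid modulo lcm(117, 4) = 468: x ≡ 253 (mod 468).
Verify: 253 mod 13 = 6 ✓, 253 mod 9 = 1 ✓, 253 mod 4 = 1 ✓.

x ≡ 253 (mod 468).


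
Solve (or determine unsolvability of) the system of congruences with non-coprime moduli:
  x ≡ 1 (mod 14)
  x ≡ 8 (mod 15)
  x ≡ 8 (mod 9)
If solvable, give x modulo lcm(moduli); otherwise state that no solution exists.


Moduli 14, 15, 9 are not pairwise coprime, so CRT works modulo lcm(m_i) when all pairwise compatibility conditions hold.
Pairwise compatibility: gcd(m_i, m_j) must divide a_i - a_j for every pair.
Merge one congruence at a time:
  Start: x ≡ 1 (mod 14).
  Combine with x ≡ 8 (mod 15): gcd(14, 15) = 1; 8 - 1 = 7, which IS divisible by 1, so compatible.
    Write x = 1 + 14·t and substitute into x ≡ 8 (mod 15): 14·t ≡ 8 − 1 = 7 (mod 15).
    The inverse of 14 mod 15 is 14 (since 14·14 = 196 = 13·15 + 1), so t ≡ 14·7 = 98 ≡ 8 (mod 15).
    Then x = 1 + 14·8 = 113, valid modulo lcm(14, 15) = 210: x ≡ 113 (mod 210).
  Combine with x ≡ 8 (mod 9): gcd(210, 9) = 3; 8 - 113 = -105, which IS divisible by 3, so compatible.
    Write x = 113 + 210·t and substitute into x ≡ 8 (mod 9): 210·t ≡ 8 − 113 = -105 (mod 9).
    Divide the congruence (and modulus) by g = 3: 70·t ≡ -35 (mod 3).
    Reduce coefficients mod 3: 1·t ≡ 1 (mod 3).
    So t ≡ 1 (mod 3).
    Then x = 113 + 210·1 = 323, valid modulo lcm(210, 9) = 630: x ≡ 323 (mod 630).
Verify: 323 mod 14 = 1, 323 mod 15 = 8, 323 mod 9 = 8.

x ≡ 323 (mod 630).


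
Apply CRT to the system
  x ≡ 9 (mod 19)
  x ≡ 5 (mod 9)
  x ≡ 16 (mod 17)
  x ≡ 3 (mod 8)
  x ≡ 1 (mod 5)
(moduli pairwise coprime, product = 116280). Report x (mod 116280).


Product of moduli M = 19 · 9 · 17 · 8 · 5 = 116280.
Merge one congruence at a time:
  Start: x ≡ 9 (mod 19).
  Combine with x ≡ 5 (mod 9); new modulus lcm = 171.
    Write x = 9 + 19·t and substitute into x ≡ 5 (mod 9): 19·t ≡ 5 − 9 = -4 (mod 9).
    Reduce coefficients mod 9: 1·t ≡ 5 (mod 9).
    So t ≡ 5 (mod 9).
    Then x = 9 + 19·5 = 104, valid modulo lcm(19, 9) = 171: x ≡ 104 (mod 171).
  Combine with x ≡ 16 (mod 17); new modulus lcm = 2907.
    Write x = 104 + 171·t and substitute into x ≡ 16 (mod 17): 171·t ≡ 16 − 104 = -88 (mod 17).
    Reduce coefficients mod 17: 1·t ≡ 14 (mod 17).
    So t ≡ 14 (mod 17).
    Then x = 104 + 171·14 = 2498, valid modulo lcm(171, 17) = 2907: x ≡ 2498 (mod 2907).
  Combine with x ≡ 3 (mod 8); new modulus lcm = 23256.
    Write x = 2498 + 2907·t and substitute into x ≡ 3 (mod 8): 2907·t ≡ 3 − 2498 = -2495 (mod 8).
    Reduce coefficients mod 8: 3·t ≡ 1 (mod 8).
    The inverse of 3 mod 8 is 3 (since 3·3 = 9 = 1·8 + 1), so t ≡ 3·1 = 3 ≡ 3 (mod 8).
    Then x = 2498 + 2907·3 = 11219, valid modulo lcm(2907, 8) = 23256: x ≡ 11219 (mod 23256).
  Combine with x ≡ 1 (mod 5); new modulus lcm = 116280.
    Write x = 11219 + 23256·t and substitute into x ≡ 1 (mod 5): 23256·t ≡ 1 − 11219 = -11218 (mod 5).
    Reduce coefficients mod 5: 1·t ≡ 2 (mod 5).
    So t ≡ 2 (mod 5).
    Then x = 11219 + 23256·2 = 57731, valid modulo lcm(23256, 5) = 116280: x ≡ 57731 (mod 116280).
Verify against each original: 57731 mod 19 = 9, 57731 mod 9 = 5, 57731 mod 17 = 16, 57731 mod 8 = 3, 57731 mod 5 = 1.

x ≡ 57731 (mod 116280).


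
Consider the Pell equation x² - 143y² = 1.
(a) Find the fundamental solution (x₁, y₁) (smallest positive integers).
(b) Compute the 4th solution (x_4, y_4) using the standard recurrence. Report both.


Step 1: Find the fundamental solution (x₁, y₁) of x² - 143y² = 1.
  Expand √143 as a continued fraction. a₀ = ⌊√143⌋ = 11; iterate m_{k+1} = d_k·a_k − m_k, d_{k+1} = (143 − m_{k+1}²)/d_k, a_{k+1} = ⌊(a₀ + m_{k+1})/d_{k+1}⌋ (starting m₀ = 0, d₀ = 1), with convergents p_k = a_k·p_{k-1} + p_{k-2}, q_k = a_k·q_{k-1} + q_{k-2} (p₋₁ = 1, q₋₁ = 0):
  k = 0: a₀ = 11; p₀/q₀ = 11/1; p₀² − 143·q₀² = 121 − 143 = -22.
  k = 1: m = 11, d = 22, a = ⌊(11 + 11)/22⌋ = 1; p/q = (1·11 + 1)/(1·1 + 0) = 12/1; p² − 143·q² = 144 − 143 = 1.
  The first convergent with p² − 143·q² = 1 gives the fundamental solution (x₁, y₁) = (12, 1).
Step 2: Apply the recurrence (x_{n+1}, y_{n+1}) = (x₁x_n + 143y₁y_n, x₁y_n + y₁x_n) repeatedly.
  From (x_1, y_1) = (12, 1): x_2 = 12·12 + 143·1·1 = 287; y_2 = 12·1 + 1·12 = 24.
  From (x_2, y_2) = (287, 24): x_3 = 12·287 + 143·1·24 = 6876; y_3 = 12·24 + 1·287 = 575.
  From (x_3, y_3) = (6876, 575): x_4 = 12·6876 + 143·1·575 = 164737; y_4 = 12·575 + 1·6876 = 13776.
Step 3: Verify x_4² - 143·y_4² = 27138279169 - 27138279168 = 1 (should be 1). ✓

(x_1, y_1) = (12, 1); (x_4, y_4) = (164737, 13776).


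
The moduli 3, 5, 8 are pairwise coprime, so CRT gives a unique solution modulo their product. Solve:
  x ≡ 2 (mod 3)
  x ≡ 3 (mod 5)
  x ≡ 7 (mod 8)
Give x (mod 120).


Moduli 3, 5, 8 are pairwise coprime; by CRT there is a unique solution modulo M = 3 · 5 · 8 = 120.
Solve pairwise, accumulating the modulus:
  Start with x ≡ 2 (mod 3).
  Combine with x ≡ 3 (mod 5): since gcd(3, 5) = 1, we get a unique residue mod 15.
    Write x = 2 + 3·t and substitute into x ≡ 3 (mod 5): 3·t ≡ 3 − 2 = 1 (mod 5).
    The inverse of 3 mod 5 is 2 (since 3·2 = 6 = 1·5 + 1), so t ≡ 2·1 = 2 ≡ 2 (mod 5).
    Then x = 2 + 3·2 = 8, valid modulo lcm(3, 5) = 15: x ≡ 8 (mod 15).
  Combine with x ≡ 7 (mod 8): since gcd(15, 8) = 1, we get a unique residue mod 120.
    Write x = 8 + 15·t and substitute into x ≡ 7 (mod 8): 15·t ≡ 7 − 8 = -1 (mod 8).
    Reduce coefficients mod 8: 7·t ≡ 7 (mod 8).
    The inverse of 7 mod 8 is 7 (since 7·7 = 49 = 6·8 + 1), so t ≡ 7·7 = 49 ≡ 1 (mod 8).
    Then x = 8 + 15·1 = 23, valid modulo lcm(15, 8) = 120: x ≡ 23 (mod 120).
Verify: 23 mod 3 = 2 ✓, 23 mod 5 = 3 ✓, 23 mod 8 = 7 ✓.

x ≡ 23 (mod 120).


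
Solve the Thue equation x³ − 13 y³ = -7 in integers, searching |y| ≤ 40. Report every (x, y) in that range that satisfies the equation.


The equation is x³ - 13y³ = -7. For fixed y, x³ = 13·y³ − 7, so a solution requires the RHS to be a perfect cube.
Strategy: iterate y from -40 to 40, compute RHS = 13·y³ − 7, and check whether it is a (positive or negative) perfect cube.
Check small values of y:
  y = 0: RHS = -7 is not a perfect cube.
  y = 1: RHS = 6 is not a perfect cube.
  y = -1: RHS = -20 is not a perfect cube.
  y = 2: RHS = 97 is not a perfect cube.
  y = -2: RHS = -111 is not a perfect cube.
  y = 3: RHS = 344 is not a perfect cube.
  y = -3: RHS = -358 is not a perfect cube.
Continuing the search up to |y| = 40 finds no solutions either.
No (x, y) in the scanned range satisfies the equation.

No integer solutions with |y| ≤ 40.


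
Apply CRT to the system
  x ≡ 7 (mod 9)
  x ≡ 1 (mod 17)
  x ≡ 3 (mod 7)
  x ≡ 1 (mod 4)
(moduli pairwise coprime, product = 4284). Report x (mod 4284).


Product of moduli M = 9 · 17 · 7 · 4 = 4284.
Merge one congruence at a time:
  Start: x ≡ 7 (mod 9).
  Combine with x ≡ 1 (mod 17); new modulus lcm = 153.
    Write x = 7 + 9·t and substitute into x ≡ 1 (mod 17): 9·t ≡ 1 − 7 = -6 (mod 17).
    Reduce coefficients mod 17: 9·t ≡ 11 (mod 17).
    The inverse of 9 mod 17 is 2 (since 9·2 = 18 = 1·17 + 1), so t ≡ 2·11 = 22 ≡ 5 (mod 17).
    Then x = 7 + 9·5 = 52, valid modulo lcm(9, 17) = 153: x ≡ 52 (mod 153).
  Combine with x ≡ 3 (mod 7); new modulus lcm = 1071.
    Write x = 52 + 153·t and substitute into x ≡ 3 (mod 7): 153·t ≡ 3 − 52 = -49 (mod 7).
    Reduce coefficients mod 7: 6·t ≡ 0 (mod 7).
    The inverse of 6 mod 7 is 6 (since 6·6 = 36 = 5·7 + 1), so t ≡ 6·0 = 0 ≡ 0 (mod 7).
    Then x = 52 + 153·0 = 52, valid modulo lcm(153, 7) = 1071: x ≡ 52 (mod 1071).
  Combine with x ≡ 1 (mod 4); new modulus lcm = 4284.
    Write x = 52 + 1071·t and substitute into x ≡ 1 (mod 4): 1071·t ≡ 1 − 52 = -51 (mod 4).
    Reduce coefficients mod 4: 3·t ≡ 1 (mod 4).
    The inverse of 3 mod 4 is 3 (since 3·3 = 9 = 2·4 + 1), so t ≡ 3·1 = 3 ≡ 3 (mod 4).
    Then x = 52 + 1071·3 = 3265, valid modulo lcm(1071, 4) = 4284: x ≡ 3265 (mod 4284).
Verify against each original: 3265 mod 9 = 7, 3265 mod 17 = 1, 3265 mod 7 = 3, 3265 mod 4 = 1.

x ≡ 3265 (mod 4284).
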